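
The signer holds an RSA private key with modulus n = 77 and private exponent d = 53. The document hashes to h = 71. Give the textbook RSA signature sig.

Squares mod 77: h^1≡71, h^2≡36, h^4≡64, h^8≡15, h^16≡71, h^32≡36
53 = 32 + 16 + 4 + 1, so h^53 ≡ 36·71·64·71 ≡ 15 (mod 77)

15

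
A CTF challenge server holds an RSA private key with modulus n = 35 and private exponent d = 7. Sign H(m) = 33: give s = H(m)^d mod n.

(H(m))^2 ≡ 33^2 = 1089 ≡ 4
(H(m))^4 ≡ 4^2 = 16
7 = 4 + 2 + 1, so (H(m))^7 ≡ 16·4·33 ≡ 12 (mod 35)

12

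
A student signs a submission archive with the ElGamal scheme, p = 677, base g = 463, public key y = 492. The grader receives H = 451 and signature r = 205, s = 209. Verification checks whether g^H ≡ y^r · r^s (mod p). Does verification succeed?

fails

Left side g^H mod p:
463^2 = 214369 ≡ 437
463^4 ≡ 437^2 = 190969 ≡ 55
463^8 ≡ 55^2 = 3025 ≡ 317
463^16 ≡ 317^2 = 100489 ≡ 293
463^32 ≡ 293^2 = 85849 ≡ 547
463^64 ≡ 547^2 = 299209 ≡ 652
463^128 ≡ 652^2 = 425104 ≡ 625
463^256 ≡ 625^2 = 390625 ≡ 673
451 = 256 + 128 + 64 + 2 + 1, so 463^451 ≡ 673·625·652·437·463 ≡ 438 (mod 677)
Right side y^r · r^s mod p:
492^2 = 242064 ≡ 375
492^4 ≡ 375^2 = 140625 ≡ 486
492^8 ≡ 486^2 = 236196 ≡ 600
492^16 ≡ 600^2 = 360000 ≡ 513
492^32 ≡ 513^2 = 263169 ≡ 493
492^64 ≡ 493^2 = 243049 ≡ 6
492^128 ≡ 6^2 = 36
205 = 128 + 64 + 8 + 4 + 1, so 492^205 ≡ 36·6·600·486·492 ≡ 471 (mod 677)
205^2 = 42025 ≡ 51
205^4 ≡ 51^2 = 2601 ≡ 570
205^8 ≡ 570^2 = 324900 ≡ 617
205^16 ≡ 617^2 = 380689 ≡ 215
205^32 ≡ 215^2 = 46225 ≡ 189
205^64 ≡ 189^2 = 35721 ≡ 517
205^128 ≡ 517^2 = 267289 ≡ 551
209 = 128 + 64 + 16 + 1, so 205^209 ≡ 551·517·215·205 ≡ 332 (mod 677)
471·332 = 156372 ≡ 662 (mod 677)
438 ≠ 662, so verification fails.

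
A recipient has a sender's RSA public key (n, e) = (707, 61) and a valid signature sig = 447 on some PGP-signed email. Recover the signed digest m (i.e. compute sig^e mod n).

146

Squares mod 707: sig^1≡447, sig^2≡435, sig^4≡456, sig^8≡78, sig^16≡428, sig^32≡71
61 = 32 + 16 + 8 + 4 + 1, so sig^61 ≡ 71·428·78·456·447 ≡ 146 (mod 707)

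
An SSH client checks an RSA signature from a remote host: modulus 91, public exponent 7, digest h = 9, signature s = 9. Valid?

s^2 ≡ 9^2 = 81
s^4 ≡ 81^2 = 6561 ≡ 9
7 = 4 + 2 + 1, so s^7 ≡ 9·81·9 ≡ 9 (mod 91)
s^7 mod 91 = 9 matches h.

yes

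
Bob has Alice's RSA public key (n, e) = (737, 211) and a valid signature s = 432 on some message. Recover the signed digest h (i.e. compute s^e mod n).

Squares mod 737: s^1≡432, s^2≡163, s^4≡37, s^8≡632, s^16≡707, s^32≡163, s^64≡37, s^128≡632
211 = 128 + 64 + 16 + 2 + 1, so s^211 ≡ 632·37·707·163·432 ≡ 432 (mod 737)

432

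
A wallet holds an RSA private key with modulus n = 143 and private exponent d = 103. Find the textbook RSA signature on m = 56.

m^2 ≡ 56^2 = 3136 ≡ 133
m^4 ≡ 133^2 = 17689 ≡ 100
m^8 ≡ 100^2 = 10000 ≡ 133
m^16 ≡ 133^2 = 17689 ≡ 100
m^32 ≡ 100^2 = 10000 ≡ 133
m^64 ≡ 133^2 = 17689 ≡ 100
103 = 64 + 32 + 4 + 2 + 1, so m^103 ≡ 100·133·100·133·56 ≡ 56 (mod 143)

56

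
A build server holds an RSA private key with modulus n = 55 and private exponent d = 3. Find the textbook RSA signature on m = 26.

31

m^2 ≡ 26^2 = 676 ≡ 16
3 = 2 + 1, so m^3 ≡ 16·26 ≡ 31 (mod 55)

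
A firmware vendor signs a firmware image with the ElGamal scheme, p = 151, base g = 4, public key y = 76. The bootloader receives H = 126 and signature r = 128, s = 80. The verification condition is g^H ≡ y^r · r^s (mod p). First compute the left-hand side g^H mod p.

19

Squares mod 151: 4^1≡4, 4^2≡16, 4^4≡105, 4^8≡2, 4^16≡4, 4^32≡16, 4^64≡105
126 = 64 + 32 + 16 + 8 + 4 + 2, so 4^126 ≡ 105·16·4·2·105·16 ≡ 19 (mod 151)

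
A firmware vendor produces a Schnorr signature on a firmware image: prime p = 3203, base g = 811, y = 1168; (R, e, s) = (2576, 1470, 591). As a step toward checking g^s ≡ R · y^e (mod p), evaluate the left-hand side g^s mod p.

729

811^2 = 657721 ≡ 1106
811^4 ≡ 1106^2 = 1223236 ≡ 2893
811^8 ≡ 2893^2 = 8369449 ≡ 10
811^16 ≡ 10^2 = 100
811^32 ≡ 100^2 = 10000 ≡ 391
811^64 ≡ 391^2 = 152881 ≡ 2340
811^128 ≡ 2340^2 = 5475600 ≡ 1673
811^256 ≡ 1673^2 = 2798929 ≡ 2710
811^512 ≡ 2710^2 = 7344100 ≡ 2824
591 = 512 + 64 + 8 + 4 + 2 + 1, so 811^591 ≡ 2824·2340·10·2893·1106·811 ≡ 729 (mod 3203)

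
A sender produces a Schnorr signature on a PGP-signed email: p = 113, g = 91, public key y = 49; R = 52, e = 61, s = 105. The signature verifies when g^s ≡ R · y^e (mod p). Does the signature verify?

g^s mod p:
91^2 = 8281 ≡ 32
91^4 ≡ 32^2 = 1024 ≡ 7
91^8 ≡ 7^2 = 49
91^16 ≡ 49^2 = 2401 ≡ 28
91^32 ≡ 28^2 = 784 ≡ 106
91^64 ≡ 106^2 = 11236 ≡ 49
105 = 64 + 32 + 8 + 1, so 91^105 ≡ 49·106·49·91 ≡ 18 (mod 113)
R · y^e mod p:
49^2 = 2401 ≡ 28
49^4 ≡ 28^2 = 784 ≡ 106
49^8 ≡ 106^2 = 11236 ≡ 49
49^16 ≡ 49^2 = 2401 ≡ 28
49^32 ≡ 28^2 = 784 ≡ 106
61 = 32 + 16 + 8 + 4 + 1, so 49^61 ≡ 106·28·49·106·49 ≡ 109 (mod 113)
52·109 = 5668 ≡ 18 (mod 113)
18 ≡ 18 (mod 113); signature holds.

verifies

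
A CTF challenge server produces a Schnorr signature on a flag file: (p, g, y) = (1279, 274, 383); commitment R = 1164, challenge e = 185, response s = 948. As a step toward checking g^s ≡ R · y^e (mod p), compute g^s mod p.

905

274^2 = 75076 ≡ 894
274^4 ≡ 894^2 = 799236 ≡ 1140
274^8 ≡ 1140^2 = 1299600 ≡ 136
274^16 ≡ 136^2 = 18496 ≡ 590
274^32 ≡ 590^2 = 348100 ≡ 212
274^64 ≡ 212^2 = 44944 ≡ 179
274^128 ≡ 179^2 = 32041 ≡ 66
274^256 ≡ 66^2 = 4356 ≡ 519
274^512 ≡ 519^2 = 269361 ≡ 771
948 = 512 + 256 + 128 + 32 + 16 + 4, so 274^948 ≡ 771·519·66·212·590·1140 ≡ 905 (mod 1279)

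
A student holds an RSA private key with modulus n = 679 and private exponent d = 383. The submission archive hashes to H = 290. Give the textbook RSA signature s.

96

H^2 ≡ 290^2 = 84100 ≡ 583
H^4 ≡ 583^2 = 339889 ≡ 389
H^8 ≡ 389^2 = 151321 ≡ 583
H^16 ≡ 583^2 = 339889 ≡ 389
H^32 ≡ 389^2 = 151321 ≡ 583
H^64 ≡ 583^2 = 339889 ≡ 389
H^128 ≡ 389^2 = 151321 ≡ 583
H^256 ≡ 583^2 = 339889 ≡ 389
383 = 256 + 64 + 32 + 16 + 8 + 4 + 2 + 1, so H^383 ≡ 389·389·583·389·583·389·583·290 ≡ 96 (mod 679)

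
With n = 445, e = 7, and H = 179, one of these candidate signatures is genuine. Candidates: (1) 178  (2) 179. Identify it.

Candidate 1: Squares mod 445: 178^1≡178, 178^2≡89, 178^4≡356; 7 = 4 + 2 + 1, so 178^7 ≡ 356·89·178 ≡ 267 (mod 445)
Candidate 2: Squares mod 445: 179^1≡179, 179^2≡1, 179^4≡1; 7 = 4 + 2 + 1, so 179^7 ≡ 1·1·179 ≡ 179 (mod 445)
  → matches H = 179

2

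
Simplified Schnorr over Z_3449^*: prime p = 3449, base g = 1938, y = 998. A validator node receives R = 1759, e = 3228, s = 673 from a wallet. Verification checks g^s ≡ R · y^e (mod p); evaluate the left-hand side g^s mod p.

111

Squares mod 3449: 1938^1≡1938, 1938^2≡3332, 1938^4≡3342, 1938^8≡1102, 1938^16≡356, 1938^32≡2572, 1938^64≡2, 1938^128≡4, 1938^256≡16, 1938^512≡256
673 = 512 + 128 + 32 + 1, so 1938^673 ≡ 256·4·2572·1938 ≡ 111 (mod 3449)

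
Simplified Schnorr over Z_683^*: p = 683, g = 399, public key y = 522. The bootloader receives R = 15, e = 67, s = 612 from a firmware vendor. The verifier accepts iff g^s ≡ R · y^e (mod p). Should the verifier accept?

accept

g^s mod p:
399^2 = 159201 ≡ 62
399^4 ≡ 62^2 = 3844 ≡ 429
399^8 ≡ 429^2 = 184041 ≡ 314
399^16 ≡ 314^2 = 98596 ≡ 244
399^32 ≡ 244^2 = 59536 ≡ 115
399^64 ≡ 115^2 = 13225 ≡ 248
399^128 ≡ 248^2 = 61504 ≡ 34
399^256 ≡ 34^2 = 1156 ≡ 473
399^512 ≡ 473^2 = 223729 ≡ 388
612 = 512 + 64 + 32 + 4, so 399^612 ≡ 388·248·115·429 ≡ 416 (mod 683)
R · y^e mod p:
522^2 = 272484 ≡ 650
522^4 ≡ 650^2 = 422500 ≡ 406
522^8 ≡ 406^2 = 164836 ≡ 233
522^16 ≡ 233^2 = 54289 ≡ 332
522^32 ≡ 332^2 = 110224 ≡ 261
522^64 ≡ 261^2 = 68121 ≡ 504
67 = 64 + 2 + 1, so 522^67 ≡ 504·650·522 ≡ 392 (mod 683)
15·392 = 5880 ≡ 416 (mod 683)
416 ≡ 416 (mod 683); signature holds.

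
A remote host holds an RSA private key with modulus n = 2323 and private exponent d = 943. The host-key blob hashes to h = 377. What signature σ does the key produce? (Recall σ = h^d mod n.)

1715

h^943 mod 2323 = 1715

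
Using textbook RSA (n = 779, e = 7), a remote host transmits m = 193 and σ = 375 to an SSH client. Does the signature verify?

σ^2 ≡ 375^2 = 140625 ≡ 405
σ^4 ≡ 405^2 = 164025 ≡ 435
7 = 4 + 2 + 1, so σ^7 ≡ 435·405·375 ≡ 193 (mod 779)
Since 193 equals the digest 193, verification succeeds.

verifies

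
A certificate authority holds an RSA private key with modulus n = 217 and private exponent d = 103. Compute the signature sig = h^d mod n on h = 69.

174

h^2 ≡ 69^2 = 4761 ≡ 204
h^4 ≡ 204^2 = 41616 ≡ 169
h^8 ≡ 169^2 = 28561 ≡ 134
h^16 ≡ 134^2 = 17956 ≡ 162
h^32 ≡ 162^2 = 26244 ≡ 204
h^64 ≡ 204^2 = 41616 ≡ 169
103 = 64 + 32 + 4 + 2 + 1, so h^103 ≡ 169·204·169·204·69 ≡ 174 (mod 217)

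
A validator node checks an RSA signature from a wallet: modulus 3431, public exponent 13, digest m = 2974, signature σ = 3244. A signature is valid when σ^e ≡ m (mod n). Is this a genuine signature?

forged

σ^2 ≡ 3244^2 = 10523536 ≡ 659
σ^4 ≡ 659^2 = 434281 ≡ 1975
σ^8 ≡ 1975^2 = 3900625 ≡ 3009
13 = 8 + 4 + 1, so σ^13 ≡ 3009·1975·3244 ≡ 1975 (mod 3431)
The recovered value 1975 does not match the digest 2974.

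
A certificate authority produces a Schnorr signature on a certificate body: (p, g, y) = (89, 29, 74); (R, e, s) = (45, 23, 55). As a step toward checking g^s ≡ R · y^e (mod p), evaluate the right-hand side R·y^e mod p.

77

Squares mod 89: 74^1≡74, 74^2≡47, 74^4≡73, 74^8≡78, 74^16≡32
23 = 16 + 4 + 2 + 1, so 74^23 ≡ 32·73·47·74 ≡ 65 (mod 89)
R · y^e ≡ 45·65 = 2925 ≡ 77 (mod 89)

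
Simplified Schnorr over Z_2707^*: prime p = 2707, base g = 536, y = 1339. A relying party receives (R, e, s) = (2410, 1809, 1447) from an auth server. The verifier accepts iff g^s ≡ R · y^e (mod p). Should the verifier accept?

reject

g^s mod p:
536^1447 mod 2707 = 2619
R · y^e mod p:
1339^1809 mod 2707 = 501
2410·501 = 1207410 ≡ 88 (mod 2707)
2619 ≠ 88; the check fails.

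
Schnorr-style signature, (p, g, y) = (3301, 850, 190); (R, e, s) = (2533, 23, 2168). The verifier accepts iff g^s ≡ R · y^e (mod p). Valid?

g^s mod p:
850^2168 mod 3301 = 1768
R · y^e mod p:
190^23 mod 3301 = 3058
2533·3058 = 7745914 ≡ 1768 (mod 3301)
1768 ≡ 1768 (mod 3301); signature holds.

yes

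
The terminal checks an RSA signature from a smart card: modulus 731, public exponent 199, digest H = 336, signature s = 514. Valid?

yes

s^2 ≡ 514^2 = 264196 ≡ 305
s^4 ≡ 305^2 = 93025 ≡ 188
s^8 ≡ 188^2 = 35344 ≡ 256
s^16 ≡ 256^2 = 65536 ≡ 477
s^32 ≡ 477^2 = 227529 ≡ 188
s^64 ≡ 188^2 = 35344 ≡ 256
s^128 ≡ 256^2 = 65536 ≡ 477
199 = 128 + 64 + 4 + 2 + 1, so s^199 ≡ 477·256·188·305·514 ≡ 336 (mod 731)
336 = H, so the signature checks out.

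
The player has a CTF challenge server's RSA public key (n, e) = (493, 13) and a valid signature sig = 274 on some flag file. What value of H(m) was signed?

Squares mod 493: sig^1≡274, sig^2≡140, sig^4≡373, sig^8≡103
13 = 8 + 4 + 1, so sig^13 ≡ 103·373·274 ≡ 270 (mod 493)

270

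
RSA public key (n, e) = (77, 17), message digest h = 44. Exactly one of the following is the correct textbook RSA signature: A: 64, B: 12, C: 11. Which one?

Candidate A: 64^17 mod 77 = 15
Candidate B: 12^17 mod 77 = 45
Candidate C: 11^17 mod 77 = 44
  → matches h = 44

C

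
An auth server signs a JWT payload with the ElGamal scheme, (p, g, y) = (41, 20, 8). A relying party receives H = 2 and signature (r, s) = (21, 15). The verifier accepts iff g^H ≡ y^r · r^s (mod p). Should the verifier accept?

reject

Left side g^H mod p:
20^2 mod 41 = 31
Right side y^r · r^s mod p:
8^21 mod 41 = 8
21^15 mod 41 = 32
8·32 = 256 ≡ 10 (mod 41)
31 ≠ 10, so verification fails.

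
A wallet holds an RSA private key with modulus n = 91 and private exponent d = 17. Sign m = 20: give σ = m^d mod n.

76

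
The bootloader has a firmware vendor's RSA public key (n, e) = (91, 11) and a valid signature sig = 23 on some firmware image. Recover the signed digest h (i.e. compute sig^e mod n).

sig^2 ≡ 23^2 = 529 ≡ 74
sig^4 ≡ 74^2 = 5476 ≡ 16
sig^8 ≡ 16^2 = 256 ≡ 74
11 = 8 + 2 + 1, so sig^11 ≡ 74·74·23 ≡ 4 (mod 91)

4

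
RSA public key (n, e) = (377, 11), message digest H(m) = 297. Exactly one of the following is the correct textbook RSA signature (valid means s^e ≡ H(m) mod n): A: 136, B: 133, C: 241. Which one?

A

Candidate A: 136^11 mod 377 = 297
  → matches H(m) = 297
Candidate B: 133^11 mod 377 = 360
Candidate C: 241^11 mod 377 = 80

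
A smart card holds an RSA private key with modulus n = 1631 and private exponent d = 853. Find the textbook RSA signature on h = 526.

1429

h^2 ≡ 526^2 = 276676 ≡ 1037
h^4 ≡ 1037^2 = 1075369 ≡ 540
h^8 ≡ 540^2 = 291600 ≡ 1282
h^16 ≡ 1282^2 = 1643524 ≡ 1107
h^32 ≡ 1107^2 = 1225449 ≡ 568
h^64 ≡ 568^2 = 322624 ≡ 1317
h^128 ≡ 1317^2 = 1734489 ≡ 736
h^256 ≡ 736^2 = 541696 ≡ 204
h^512 ≡ 204^2 = 41616 ≡ 841
853 = 512 + 256 + 64 + 16 + 4 + 1, so h^853 ≡ 841·204·1317·1107·540·526 ≡ 1429 (mod 1631)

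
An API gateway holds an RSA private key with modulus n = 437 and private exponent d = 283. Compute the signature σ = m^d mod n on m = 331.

312

m^2 ≡ 331^2 = 109561 ≡ 311
m^4 ≡ 311^2 = 96721 ≡ 144
m^8 ≡ 144^2 = 20736 ≡ 197
m^16 ≡ 197^2 = 38809 ≡ 353
m^32 ≡ 353^2 = 124609 ≡ 64
m^64 ≡ 64^2 = 4096 ≡ 163
m^128 ≡ 163^2 = 26569 ≡ 349
m^256 ≡ 349^2 = 121801 ≡ 315
283 = 256 + 16 + 8 + 2 + 1, so m^283 ≡ 315·353·197·311·331 ≡ 312 (mod 437)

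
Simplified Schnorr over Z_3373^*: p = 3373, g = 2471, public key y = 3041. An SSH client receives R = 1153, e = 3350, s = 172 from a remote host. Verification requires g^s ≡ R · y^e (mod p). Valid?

g^s mod p:
Squares mod 3373: 2471^1≡2471, 2471^2≡711, 2471^4≡2944, 2471^8≡1899, 2471^16≡464, 2471^32≡2797, 2471^64≡1222, 2471^128≡2418
172 = 128 + 32 + 8 + 4, so 2471^172 ≡ 2418·2797·1899·2944 ≡ 2959 (mod 3373)
R · y^e mod p:
Squares mod 3373: 3041^1≡3041, 3041^2≡2288, 3041^4≡48, 3041^8≡2304, 3041^16≡2687, 3041^32≡1749, 3041^64≡3063, 3041^128≡1656, 3041^256≡87, 3041^512≡823, 3041^1024≡2729, 3041^2048≡3230
3350 = 2048 + 1024 + 256 + 16 + 4 + 2, so 3041^3350 ≡ 3230·2729·87·2687·48·2288 ≡ 1423 (mod 3373)
1153·1423 = 1640719 ≡ 1441 (mod 3373)
2959 ≠ 1441; the check fails.

no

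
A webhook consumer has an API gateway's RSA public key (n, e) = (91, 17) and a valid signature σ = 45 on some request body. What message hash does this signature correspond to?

54

σ^2 ≡ 45^2 = 2025 ≡ 23
σ^4 ≡ 23^2 = 529 ≡ 74
σ^8 ≡ 74^2 = 5476 ≡ 16
σ^16 ≡ 16^2 = 256 ≡ 74
17 = 16 + 1, so σ^17 ≡ 74·45 ≡ 54 (mod 91)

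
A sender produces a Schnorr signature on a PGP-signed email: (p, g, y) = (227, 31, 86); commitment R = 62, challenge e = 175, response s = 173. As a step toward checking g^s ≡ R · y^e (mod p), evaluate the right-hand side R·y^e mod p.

86^2 = 7396 ≡ 132
86^4 ≡ 132^2 = 17424 ≡ 172
86^8 ≡ 172^2 = 29584 ≡ 74
86^16 ≡ 74^2 = 5476 ≡ 28
86^32 ≡ 28^2 = 784 ≡ 103
86^64 ≡ 103^2 = 10609 ≡ 167
86^128 ≡ 167^2 = 27889 ≡ 195
175 = 128 + 32 + 8 + 4 + 2 + 1, so 86^175 ≡ 195·103·74·172·132·86 ≡ 83 (mod 227)
R · y^e ≡ 62·83 = 5146 ≡ 152 (mod 227)

152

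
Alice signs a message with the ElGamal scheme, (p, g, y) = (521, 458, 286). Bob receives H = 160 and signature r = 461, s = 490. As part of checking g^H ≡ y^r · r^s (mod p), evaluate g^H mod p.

1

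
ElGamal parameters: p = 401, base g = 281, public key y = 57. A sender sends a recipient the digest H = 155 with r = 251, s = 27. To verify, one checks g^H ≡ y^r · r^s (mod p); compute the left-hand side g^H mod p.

148

281^2 = 78961 ≡ 365
281^4 ≡ 365^2 = 133225 ≡ 93
281^8 ≡ 93^2 = 8649 ≡ 228
281^16 ≡ 228^2 = 51984 ≡ 255
281^32 ≡ 255^2 = 65025 ≡ 63
281^64 ≡ 63^2 = 3969 ≡ 360
281^128 ≡ 360^2 = 129600 ≡ 77
155 = 128 + 16 + 8 + 2 + 1, so 281^155 ≡ 77·255·228·365·281 ≡ 148 (mod 401)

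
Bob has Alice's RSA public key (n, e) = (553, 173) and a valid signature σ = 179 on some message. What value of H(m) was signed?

457

Squares mod 553: σ^1≡179, σ^2≡520, σ^4≡536, σ^8≡289, σ^16≡18, σ^32≡324, σ^64≡459, σ^128≡541
173 = 128 + 32 + 8 + 4 + 1, so σ^173 ≡ 541·324·289·536·179 ≡ 457 (mod 553)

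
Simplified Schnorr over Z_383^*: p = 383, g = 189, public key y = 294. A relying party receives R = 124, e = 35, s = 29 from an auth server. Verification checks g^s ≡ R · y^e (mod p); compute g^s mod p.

16

189^29 mod 383 = 16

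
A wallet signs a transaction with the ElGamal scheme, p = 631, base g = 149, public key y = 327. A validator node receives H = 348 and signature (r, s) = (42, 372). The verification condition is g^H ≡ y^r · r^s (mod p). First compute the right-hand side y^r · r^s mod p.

444

Squares mod 631: 327^1≡327, 327^2≡290, 327^4≡177, 327^8≡410, 327^16≡254, 327^32≡154
42 = 32 + 8 + 2, so 327^42 ≡ 154·410·290 ≡ 242 (mod 631)
Squares mod 631: 42^1≡42, 42^2≡502, 42^4≡235, 42^8≡328, 42^16≡314, 42^32≡160, 42^64≡360, 42^128≡245, 42^256≡80
372 = 256 + 64 + 32 + 16 + 4, so 42^372 ≡ 80·360·160·314·235 ≡ 200 (mod 631)
y^r · r^s ≡ 242·200 = 48400 ≡ 444 (mod 631)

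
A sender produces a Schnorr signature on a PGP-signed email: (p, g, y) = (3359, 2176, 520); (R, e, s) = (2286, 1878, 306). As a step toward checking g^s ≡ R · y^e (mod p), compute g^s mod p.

2579

Squares mod 3359: 2176^1≡2176, 2176^2≡2145, 2176^4≡2554, 2176^8≡3097, 2176^16≡1464, 2176^32≡254, 2176^64≡695, 2176^128≡2688, 2176^256≡135
306 = 256 + 32 + 16 + 2, so 2176^306 ≡ 135·254·1464·2145 ≡ 2579 (mod 3359)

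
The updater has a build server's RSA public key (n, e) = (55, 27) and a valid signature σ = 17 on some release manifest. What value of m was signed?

8

σ^2 ≡ 17^2 = 289 ≡ 14
σ^4 ≡ 14^2 = 196 ≡ 31
σ^8 ≡ 31^2 = 961 ≡ 26
σ^16 ≡ 26^2 = 676 ≡ 16
27 = 16 + 8 + 2 + 1, so σ^27 ≡ 16·26·14·17 ≡ 8 (mod 55)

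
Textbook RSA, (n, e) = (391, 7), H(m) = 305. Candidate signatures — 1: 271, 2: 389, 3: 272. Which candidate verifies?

1

Candidate 1: 271^7 mod 391 = 305
  → matches H(m) = 305
Candidate 2: 389^7 mod 391 = 263
Candidate 3: 272^7 mod 391 = 153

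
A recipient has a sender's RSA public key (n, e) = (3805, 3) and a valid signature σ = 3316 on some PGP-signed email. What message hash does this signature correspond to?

Squares mod 3805: σ^1≡3316, σ^2≡3211
3 = 2 + 1, so σ^3 ≡ 3211·3316 ≡ 1286 (mod 3805)

1286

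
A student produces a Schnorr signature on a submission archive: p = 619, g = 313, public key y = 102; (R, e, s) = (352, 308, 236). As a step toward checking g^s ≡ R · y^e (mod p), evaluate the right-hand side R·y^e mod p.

567

102^2 = 10404 ≡ 500
102^4 ≡ 500^2 = 250000 ≡ 543
102^8 ≡ 543^2 = 294849 ≡ 205
102^16 ≡ 205^2 = 42025 ≡ 552
102^32 ≡ 552^2 = 304704 ≡ 156
102^64 ≡ 156^2 = 24336 ≡ 195
102^128 ≡ 195^2 = 38025 ≡ 266
102^256 ≡ 266^2 = 70756 ≡ 190
308 = 256 + 32 + 16 + 4, so 102^308 ≡ 190·156·552·543 ≡ 443 (mod 619)
R · y^e ≡ 352·443 = 155936 ≡ 567 (mod 619)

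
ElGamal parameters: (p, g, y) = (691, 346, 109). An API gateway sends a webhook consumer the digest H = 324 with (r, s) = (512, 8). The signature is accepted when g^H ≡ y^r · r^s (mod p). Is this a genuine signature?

forged

Left side g^H mod p:
346^324 mod 691 = 33
Right side y^r · r^s mod p:
109^512 mod 691 = 39
512^8 mod 691 = 204
39·204 = 7956 ≡ 355 (mod 691)
33 ≠ 355, so verification fails.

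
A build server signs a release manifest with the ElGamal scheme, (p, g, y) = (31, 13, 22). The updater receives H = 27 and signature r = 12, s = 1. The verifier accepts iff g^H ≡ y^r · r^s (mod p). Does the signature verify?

Left side g^H mod p:
13^2 = 169 ≡ 14
13^4 ≡ 14^2 = 196 ≡ 10
13^8 ≡ 10^2 = 100 ≡ 7
13^16 ≡ 7^2 = 49 ≡ 18
27 = 16 + 8 + 2 + 1, so 13^27 ≡ 18·7·14·13 ≡ 23 (mod 31)
Right side y^r · r^s mod p:
22^2 = 484 ≡ 19
22^4 ≡ 19^2 = 361 ≡ 20
22^8 ≡ 20^2 = 400 ≡ 28
12 = 8 + 4, so 22^12 ≡ 28·20 ≡ 2 (mod 31)
12^1 mod 31 = 12
2·12 = 24 ≡ 24 (mod 31)
23 ≠ 24, so verification fails.

does not verify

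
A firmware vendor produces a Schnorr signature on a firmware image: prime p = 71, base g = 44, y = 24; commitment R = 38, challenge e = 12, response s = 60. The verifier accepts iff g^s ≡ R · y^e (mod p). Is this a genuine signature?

genuine

g^s mod p:
44^2 = 1936 ≡ 19
44^4 ≡ 19^2 = 361 ≡ 6
44^8 ≡ 6^2 = 36
44^16 ≡ 36^2 = 1296 ≡ 18
44^32 ≡ 18^2 = 324 ≡ 40
60 = 32 + 16 + 8 + 4, so 44^60 ≡ 40·18·36·6 ≡ 30 (mod 71)
R · y^e mod p:
24^2 = 576 ≡ 8
24^4 ≡ 8^2 = 64
24^8 ≡ 64^2 = 4096 ≡ 49
12 = 8 + 4, so 24^12 ≡ 49·64 ≡ 12 (mod 71)
38·12 = 456 ≡ 30 (mod 71)
30 ≡ 30 (mod 71); signature holds.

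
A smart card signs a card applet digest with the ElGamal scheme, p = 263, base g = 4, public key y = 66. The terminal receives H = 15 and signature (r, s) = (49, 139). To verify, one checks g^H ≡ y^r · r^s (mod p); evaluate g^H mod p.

140

4^2 = 16
4^4 ≡ 16^2 = 256
4^8 ≡ 256^2 = 65536 ≡ 49
15 = 8 + 4 + 2 + 1, so 4^15 ≡ 49·256·16·4 ≡ 140 (mod 263)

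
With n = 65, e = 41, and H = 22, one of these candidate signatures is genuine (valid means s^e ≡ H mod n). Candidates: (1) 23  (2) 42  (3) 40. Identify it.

Candidate 1: Squares mod 65: 23^1≡23, 23^2≡9, 23^4≡16, 23^8≡61, 23^16≡16, 23^32≡61; 41 = 32 + 8 + 1, so 23^41 ≡ 61·61·23 ≡ 43 (mod 65)
Candidate 2: Squares mod 65: 42^1≡42, 42^2≡9, 42^4≡16, 42^8≡61, 42^16≡16, 42^32≡61; 41 = 32 + 8 + 1, so 42^41 ≡ 61·61·42 ≡ 22 (mod 65)
  → matches H = 22
Candidate 3: Squares mod 65: 40^1≡40, 40^2≡40, 40^4≡40, 40^8≡40, 40^16≡40, 40^32≡40; 41 = 32 + 8 + 1, so 40^41 ≡ 40·40·40 ≡ 40 (mod 65)

2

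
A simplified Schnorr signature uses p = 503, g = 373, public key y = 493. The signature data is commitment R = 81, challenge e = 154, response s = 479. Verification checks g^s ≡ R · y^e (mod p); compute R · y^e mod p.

493^2 = 243049 ≡ 100
493^4 ≡ 100^2 = 10000 ≡ 443
493^8 ≡ 443^2 = 196249 ≡ 79
493^16 ≡ 79^2 = 6241 ≡ 205
493^32 ≡ 205^2 = 42025 ≡ 276
493^64 ≡ 276^2 = 76176 ≡ 223
493^128 ≡ 223^2 = 49729 ≡ 435
154 = 128 + 16 + 8 + 2, so 493^154 ≡ 435·205·79·100 ≡ 317 (mod 503)
R · y^e ≡ 81·317 = 25677 ≡ 24 (mod 503)

24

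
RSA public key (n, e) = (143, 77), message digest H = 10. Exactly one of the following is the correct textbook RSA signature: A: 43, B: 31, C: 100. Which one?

Candidate A: Squares mod 143: 43^1≡43, 43^2≡133, 43^4≡100, 43^8≡133, 43^16≡100, 43^32≡133, 43^64≡100; 77 = 64 + 8 + 4 + 1, so 43^77 ≡ 100·133·100·43 ≡ 10 (mod 143)
  → matches H = 10
Candidate B: Squares mod 143: 31^1≡31, 31^2≡103, 31^4≡27, 31^8≡14, 31^16≡53, 31^32≡92, 31^64≡27; 77 = 64 + 8 + 4 + 1, so 31^77 ≡ 27·14·27·31 ≡ 70 (mod 143)
Candidate C: Squares mod 143: 100^1≡100, 100^2≡133, 100^4≡100, 100^8≡133, 100^16≡100, 100^32≡133, 100^64≡100; 77 = 64 + 8 + 4 + 1, so 100^77 ≡ 100·133·100·100 ≡ 133 (mod 143)

A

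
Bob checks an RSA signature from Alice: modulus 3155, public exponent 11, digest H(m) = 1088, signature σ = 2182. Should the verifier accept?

σ^2 ≡ 2182^2 = 4761124 ≡ 229
σ^4 ≡ 229^2 = 52441 ≡ 1961
σ^8 ≡ 1961^2 = 3845521 ≡ 2731
11 = 8 + 2 + 1, so σ^11 ≡ 2731·229·2182 ≡ 1088 (mod 3155)
σ^11 mod 3155 = 1088 matches H(m).

accept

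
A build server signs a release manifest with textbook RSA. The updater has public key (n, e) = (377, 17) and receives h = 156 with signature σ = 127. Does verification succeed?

fails

Squares mod 377: σ^1≡127, σ^2≡295, σ^4≡315, σ^8≡74, σ^16≡198
17 = 16 + 1, so σ^17 ≡ 198·127 ≡ 264 (mod 377)
The recovered value 264 does not match the digest 156.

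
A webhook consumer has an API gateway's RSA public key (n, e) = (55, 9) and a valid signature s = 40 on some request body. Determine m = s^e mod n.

30

s^2 ≡ 40^2 = 1600 ≡ 5
s^4 ≡ 5^2 = 25
s^8 ≡ 25^2 = 625 ≡ 20
9 = 8 + 1, so s^9 ≡ 20·40 ≡ 30 (mod 55)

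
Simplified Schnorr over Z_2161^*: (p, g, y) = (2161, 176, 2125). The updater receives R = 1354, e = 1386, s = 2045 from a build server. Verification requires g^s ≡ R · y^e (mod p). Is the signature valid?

invalid

g^s mod p:
176^2 = 30976 ≡ 722
176^4 ≡ 722^2 = 521284 ≡ 483
176^8 ≡ 483^2 = 233289 ≡ 2062
176^16 ≡ 2062^2 = 4251844 ≡ 1157
176^32 ≡ 1157^2 = 1338649 ≡ 990
176^64 ≡ 990^2 = 980100 ≡ 1167
176^128 ≡ 1167^2 = 1361889 ≡ 459
176^256 ≡ 459^2 = 210681 ≡ 1064
176^512 ≡ 1064^2 = 1132096 ≡ 1893
176^1024 ≡ 1893^2 = 3583449 ≡ 511
2045 = 1024 + 512 + 256 + 128 + 64 + 32 + 16 + 8 + 4 + 1, so 176^2045 ≡ 511·1893·1064·459·1167·990·1157·2062·483·176 ≡ 97 (mod 2161)
R · y^e mod p:
2125^2 = 4515625 ≡ 1296
2125^4 ≡ 1296^2 = 1679616 ≡ 519
2125^8 ≡ 519^2 = 269361 ≡ 1397
2125^16 ≡ 1397^2 = 1951609 ≡ 226
2125^32 ≡ 226^2 = 51076 ≡ 1373
2125^64 ≡ 1373^2 = 1885129 ≡ 737
2125^128 ≡ 737^2 = 543169 ≡ 758
2125^256 ≡ 758^2 = 574564 ≡ 1899
2125^512 ≡ 1899^2 = 3606201 ≡ 1653
2125^1024 ≡ 1653^2 = 2732409 ≡ 905
1386 = 1024 + 256 + 64 + 32 + 8 + 2, so 2125^1386 ≡ 905·1899·737·1373·1397·1296 ≡ 1618 (mod 2161)
1354·1618 = 2190772 ≡ 1679 (mod 2161)
97 ≠ 1679; the check fails.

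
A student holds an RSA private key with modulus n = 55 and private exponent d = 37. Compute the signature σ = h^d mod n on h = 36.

31

Squares mod 55: h^1≡36, h^2≡31, h^4≡26, h^8≡16, h^16≡36, h^32≡31
37 = 32 + 4 + 1, so h^37 ≡ 31·26·36 ≡ 31 (mod 55)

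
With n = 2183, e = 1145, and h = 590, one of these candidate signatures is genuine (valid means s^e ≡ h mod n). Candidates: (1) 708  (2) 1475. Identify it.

1

Candidate 1: 708^2 = 501264 ≡ 1357; 708^4 ≡ 1357^2 = 1841449 ≡ 1180; 708^8 ≡ 1180^2 = 1392400 ≡ 1829; 708^16 ≡ 1829^2 = 3345241 ≡ 885; 708^32 ≡ 885^2 = 783225 ≡ 1711; 708^64 ≡ 1711^2 = 2927521 ≡ 118; 708^128 ≡ 118^2 = 13924 ≡ 826; 708^256 ≡ 826^2 = 682276 ≡ 1180; 708^512 ≡ 1180^2 = 1392400 ≡ 1829; 708^1024 ≡ 1829^2 = 3345241 ≡ 885; 1145 = 1024 + 64 + 32 + 16 + 8 + 1, so 708^1145 ≡ 885·118·1711·885·1829·708 ≡ 590 (mod 2183)
  → matches h = 590
Candidate 2: 1475^2 = 2175625 ≡ 1357; 1475^4 ≡ 1357^2 = 1841449 ≡ 1180; 1475^8 ≡ 1180^2 = 1392400 ≡ 1829; 1475^16 ≡ 1829^2 = 3345241 ≡ 885; 1475^32 ≡ 885^2 = 783225 ≡ 1711; 1475^64 ≡ 1711^2 = 2927521 ≡ 118; 1475^128 ≡ 118^2 = 13924 ≡ 826; 1475^256 ≡ 826^2 = 682276 ≡ 1180; 1475^512 ≡ 1180^2 = 1392400 ≡ 1829; 1475^1024 ≡ 1829^2 = 3345241 ≡ 885; 1145 = 1024 + 64 + 32 + 16 + 8 + 1, so 1475^1145 ≡ 885·118·1711·885·1829·1475 ≡ 1593 (mod 2183)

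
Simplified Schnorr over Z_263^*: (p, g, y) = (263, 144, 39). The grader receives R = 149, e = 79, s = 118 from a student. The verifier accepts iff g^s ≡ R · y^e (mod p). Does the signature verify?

does not verify

g^s mod p:
144^2 = 20736 ≡ 222
144^4 ≡ 222^2 = 49284 ≡ 103
144^8 ≡ 103^2 = 10609 ≡ 89
144^16 ≡ 89^2 = 7921 ≡ 31
144^32 ≡ 31^2 = 961 ≡ 172
144^64 ≡ 172^2 = 29584 ≡ 128
118 = 64 + 32 + 16 + 4 + 2, so 144^118 ≡ 128·172·31·103·222 ≡ 98 (mod 263)
R · y^e mod p:
39^2 = 1521 ≡ 206
39^4 ≡ 206^2 = 42436 ≡ 93
39^8 ≡ 93^2 = 8649 ≡ 233
39^16 ≡ 233^2 = 54289 ≡ 111
39^32 ≡ 111^2 = 12321 ≡ 223
39^64 ≡ 223^2 = 49729 ≡ 22
79 = 64 + 8 + 4 + 2 + 1, so 39^79 ≡ 22·233·93·206·39 ≡ 184 (mod 263)
149·184 = 27416 ≡ 64 (mod 263)
98 ≠ 64; the check fails.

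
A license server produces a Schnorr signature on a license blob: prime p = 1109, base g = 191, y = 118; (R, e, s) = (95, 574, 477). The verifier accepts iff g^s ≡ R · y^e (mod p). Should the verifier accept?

reject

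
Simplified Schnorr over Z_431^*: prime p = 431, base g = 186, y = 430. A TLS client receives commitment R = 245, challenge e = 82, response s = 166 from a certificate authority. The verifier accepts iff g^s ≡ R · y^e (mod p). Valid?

g^s mod p:
186^2 = 34596 ≡ 116
186^4 ≡ 116^2 = 13456 ≡ 95
186^8 ≡ 95^2 = 9025 ≡ 405
186^16 ≡ 405^2 = 164025 ≡ 245
186^32 ≡ 245^2 = 60025 ≡ 116
186^64 ≡ 116^2 = 13456 ≡ 95
186^128 ≡ 95^2 = 9025 ≡ 405
166 = 128 + 32 + 4 + 2, so 186^166 ≡ 405·116·95·116 ≡ 245 (mod 431)
R · y^e mod p:
430^2 = 184900 ≡ 1
430^4 ≡ 1^2 = 1
430^8 ≡ 1^2 = 1
430^16 ≡ 1^2 = 1
430^32 ≡ 1^2 = 1
430^64 ≡ 1^2 = 1
82 = 64 + 16 + 2, so 430^82 ≡ 1·1·1 ≡ 1 (mod 431)
245·1 = 245 ≡ 245 (mod 431)
245 ≡ 245 (mod 431); signature holds.

yes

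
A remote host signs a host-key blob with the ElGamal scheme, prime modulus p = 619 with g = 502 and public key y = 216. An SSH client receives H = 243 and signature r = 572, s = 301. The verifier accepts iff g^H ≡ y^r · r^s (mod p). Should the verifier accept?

reject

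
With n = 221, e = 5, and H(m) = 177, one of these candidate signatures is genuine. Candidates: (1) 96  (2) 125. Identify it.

2

Candidate 1: 96^2 = 9216 ≡ 155; 96^4 ≡ 155^2 = 24025 ≡ 157; 5 = 4 + 1, so 96^5 ≡ 157·96 ≡ 44 (mod 221)
Candidate 2: 125^2 = 15625 ≡ 155; 125^4 ≡ 155^2 = 24025 ≡ 157; 5 = 4 + 1, so 125^5 ≡ 157·125 ≡ 177 (mod 221)
  → matches H(m) = 177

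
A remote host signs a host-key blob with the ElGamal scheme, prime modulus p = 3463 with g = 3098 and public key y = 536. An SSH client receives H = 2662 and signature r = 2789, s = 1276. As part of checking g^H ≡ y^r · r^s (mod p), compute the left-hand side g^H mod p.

Squares mod 3463: 3098^1≡3098, 3098^2≡1631, 3098^4≡577, 3098^8≡481, 3098^16≡2803, 3098^32≡2725, 3098^64≡953, 3098^128≡903, 3098^256≡1604, 3098^512≡3270, 3098^1024≡2619, 3098^2048≡2421
2662 = 2048 + 512 + 64 + 32 + 4 + 2, so 3098^2662 ≡ 2421·3270·953·2725·577·1631 ≡ 2986 (mod 3463)

2986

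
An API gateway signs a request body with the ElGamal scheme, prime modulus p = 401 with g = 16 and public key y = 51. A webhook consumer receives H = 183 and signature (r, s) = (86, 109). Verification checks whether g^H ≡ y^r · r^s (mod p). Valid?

yes

Left side g^H mod p:
Squares mod 401: 16^1≡16, 16^2≡256, 16^4≡173, 16^8≡255, 16^16≡63, 16^32≡360, 16^64≡77, 16^128≡315
183 = 128 + 32 + 16 + 4 + 2 + 1, so 16^183 ≡ 315·360·63·173·256·16 ≡ 146 (mod 401)
Right side y^r · r^s mod p:
Squares mod 401: 51^1≡51, 51^2≡195, 51^4≡331, 51^8≡88, 51^16≡125, 51^32≡387, 51^64≡196
86 = 64 + 16 + 4 + 2, so 51^86 ≡ 196·125·331·195 ≡ 178 (mod 401)
Squares mod 401: 86^1≡86, 86^2≡178, 86^4≡5, 86^8≡25, 86^16≡224, 86^32≡51, 86^64≡195
109 = 64 + 32 + 8 + 4 + 1, so 86^109 ≡ 195·51·25·5·86 ≡ 145 (mod 401)
178·145 = 25810 ≡ 146 (mod 401)
146 ≡ 146 (mod 401), so the signature is genuine.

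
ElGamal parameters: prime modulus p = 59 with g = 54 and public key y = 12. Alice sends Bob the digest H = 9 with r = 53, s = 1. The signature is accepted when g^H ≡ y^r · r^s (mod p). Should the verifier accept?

Left side g^H mod p:
54^9 mod 59 = 11
Right side y^r · r^s mod p:
12^53 mod 59 = 57
53^1 mod 59 = 53
57·53 = 3021 ≡ 12 (mod 59)
11 ≠ 12, so verification fails.

reject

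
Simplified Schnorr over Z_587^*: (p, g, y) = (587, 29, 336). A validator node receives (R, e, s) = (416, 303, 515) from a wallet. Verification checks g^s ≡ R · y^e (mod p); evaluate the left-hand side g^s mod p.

476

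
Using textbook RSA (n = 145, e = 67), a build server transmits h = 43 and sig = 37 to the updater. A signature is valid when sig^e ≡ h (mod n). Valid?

sig^2 ≡ 37^2 = 1369 ≡ 64
sig^4 ≡ 64^2 = 4096 ≡ 36
sig^8 ≡ 36^2 = 1296 ≡ 136
sig^16 ≡ 136^2 = 18496 ≡ 81
sig^32 ≡ 81^2 = 6561 ≡ 36
sig^64 ≡ 36^2 = 1296 ≡ 136
67 = 64 + 2 + 1, so sig^67 ≡ 136·64·37 ≡ 3 (mod 145)
The recovered value 3 does not match the digest 43.

no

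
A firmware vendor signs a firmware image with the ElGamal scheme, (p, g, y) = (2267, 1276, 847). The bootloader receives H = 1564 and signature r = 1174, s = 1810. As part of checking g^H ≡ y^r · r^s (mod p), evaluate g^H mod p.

1616

1276^2 = 1628176 ≡ 470
1276^4 ≡ 470^2 = 220900 ≡ 1001
1276^8 ≡ 1001^2 = 1002001 ≡ 2254
1276^16 ≡ 2254^2 = 5080516 ≡ 169
1276^32 ≡ 169^2 = 28561 ≡ 1357
1276^64 ≡ 1357^2 = 1841449 ≡ 645
1276^128 ≡ 645^2 = 416025 ≡ 1164
1276^256 ≡ 1164^2 = 1354896 ≡ 1497
1276^512 ≡ 1497^2 = 2241009 ≡ 1213
1276^1024 ≡ 1213^2 = 1471369 ≡ 86
1564 = 1024 + 512 + 16 + 8 + 4, so 1276^1564 ≡ 86·1213·169·2254·1001 ≡ 1616 (mod 2267)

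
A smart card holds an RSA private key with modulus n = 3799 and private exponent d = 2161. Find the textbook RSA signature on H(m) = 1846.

3153

Squares mod 3799: (H(m))^1≡1846, (H(m))^2≡13, (H(m))^4≡169, (H(m))^8≡1968, (H(m))^16≡1843, (H(m))^32≡343, (H(m))^64≡3679, (H(m))^128≡3003, (H(m))^256≡2982, (H(m))^512≡2664, (H(m))^1024≡364, (H(m))^2048≡3330
2161 = 2048 + 64 + 32 + 16 + 1, so (H(m))^2161 ≡ 3330·3679·343·1843·1846 ≡ 3153 (mod 3799)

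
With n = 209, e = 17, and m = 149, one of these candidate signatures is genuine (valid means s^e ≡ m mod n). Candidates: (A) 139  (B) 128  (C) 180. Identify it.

A

Candidate A: 139^17 mod 209 = 149
  → matches m = 149
Candidate B: 128^17 mod 209 = 72
Candidate C: 180^17 mod 209 = 93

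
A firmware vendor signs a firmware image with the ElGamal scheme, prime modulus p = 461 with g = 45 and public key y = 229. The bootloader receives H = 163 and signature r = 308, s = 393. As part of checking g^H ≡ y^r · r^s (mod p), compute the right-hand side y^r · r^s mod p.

280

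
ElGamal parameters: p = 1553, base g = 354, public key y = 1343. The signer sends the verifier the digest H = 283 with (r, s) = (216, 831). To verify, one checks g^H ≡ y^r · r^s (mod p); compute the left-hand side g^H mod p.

354^2 = 125316 ≡ 1076
354^4 ≡ 1076^2 = 1157776 ≡ 791
354^8 ≡ 791^2 = 625681 ≡ 1375
354^16 ≡ 1375^2 = 1890625 ≡ 624
354^32 ≡ 624^2 = 389376 ≡ 1126
354^64 ≡ 1126^2 = 1267876 ≡ 628
354^128 ≡ 628^2 = 394384 ≡ 1475
354^256 ≡ 1475^2 = 2175625 ≡ 1425
283 = 256 + 16 + 8 + 2 + 1, so 354^283 ≡ 1425·624·1375·1076·354 ≡ 574 (mod 1553)

574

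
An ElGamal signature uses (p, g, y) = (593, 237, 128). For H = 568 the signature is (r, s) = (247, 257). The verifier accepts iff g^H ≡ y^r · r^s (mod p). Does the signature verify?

Left side g^H mod p:
237^2 = 56169 ≡ 427
237^4 ≡ 427^2 = 182329 ≡ 278
237^8 ≡ 278^2 = 77284 ≡ 194
237^16 ≡ 194^2 = 37636 ≡ 277
237^32 ≡ 277^2 = 76729 ≡ 232
237^64 ≡ 232^2 = 53824 ≡ 454
237^128 ≡ 454^2 = 206116 ≡ 345
237^256 ≡ 345^2 = 119025 ≡ 425
237^512 ≡ 425^2 = 180625 ≡ 353
568 = 512 + 32 + 16 + 8, so 237^568 ≡ 353·232·277·194 ≡ 282 (mod 593)
Right side y^r · r^s mod p:
128^2 = 16384 ≡ 373
128^4 ≡ 373^2 = 139129 ≡ 367
128^8 ≡ 367^2 = 134689 ≡ 78
128^16 ≡ 78^2 = 6084 ≡ 154
128^32 ≡ 154^2 = 23716 ≡ 589
128^64 ≡ 589^2 = 346921 ≡ 16
128^128 ≡ 16^2 = 256
247 = 128 + 64 + 32 + 16 + 4 + 2 + 1, so 128^247 ≡ 256·16·589·154·367·373·128 ≡ 113 (mod 593)
247^2 = 61009 ≡ 523
247^4 ≡ 523^2 = 273529 ≡ 156
247^8 ≡ 156^2 = 24336 ≡ 23
247^16 ≡ 23^2 = 529
247^32 ≡ 529^2 = 279841 ≡ 538
247^64 ≡ 538^2 = 289444 ≡ 60
247^128 ≡ 60^2 = 3600 ≡ 42
247^256 ≡ 42^2 = 1764 ≡ 578
257 = 256 + 1, so 247^257 ≡ 578·247 ≡ 446 (mod 593)
113·446 = 50398 ≡ 586 (mod 593)
282 ≠ 586, so verification fails.

does not verify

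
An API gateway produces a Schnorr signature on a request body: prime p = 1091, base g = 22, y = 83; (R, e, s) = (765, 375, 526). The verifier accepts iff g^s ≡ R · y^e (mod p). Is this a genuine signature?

genuine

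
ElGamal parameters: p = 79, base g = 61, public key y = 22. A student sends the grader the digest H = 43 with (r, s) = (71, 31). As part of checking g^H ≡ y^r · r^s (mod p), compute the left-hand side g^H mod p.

61^2 = 3721 ≡ 8
61^4 ≡ 8^2 = 64
61^8 ≡ 64^2 = 4096 ≡ 67
61^16 ≡ 67^2 = 4489 ≡ 65
61^32 ≡ 65^2 = 4225 ≡ 38
43 = 32 + 8 + 2 + 1, so 61^43 ≡ 38·67·8·61 ≡ 15 (mod 79)

15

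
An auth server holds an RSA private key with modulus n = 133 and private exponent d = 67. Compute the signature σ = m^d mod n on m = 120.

Squares mod 133: m^1≡120, m^2≡36, m^4≡99, m^8≡92, m^16≡85, m^32≡43, m^64≡120
67 = 64 + 2 + 1, so m^67 ≡ 120·36·120 ≡ 99 (mod 133)

99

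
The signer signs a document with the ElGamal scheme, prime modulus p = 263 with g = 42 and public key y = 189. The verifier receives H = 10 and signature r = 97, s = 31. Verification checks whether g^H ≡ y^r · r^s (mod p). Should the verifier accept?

Left side g^H mod p:
42^2 = 1764 ≡ 186
42^4 ≡ 186^2 = 34596 ≡ 143
42^8 ≡ 143^2 = 20449 ≡ 198
10 = 8 + 2, so 42^10 ≡ 198·186 ≡ 8 (mod 263)
Right side y^r · r^s mod p:
189^2 = 35721 ≡ 216
189^4 ≡ 216^2 = 46656 ≡ 105
189^8 ≡ 105^2 = 11025 ≡ 242
189^16 ≡ 242^2 = 58564 ≡ 178
189^32 ≡ 178^2 = 31684 ≡ 124
189^64 ≡ 124^2 = 15376 ≡ 122
97 = 64 + 32 + 1, so 189^97 ≡ 122·124·189 ≡ 119 (mod 263)
97^2 = 9409 ≡ 204
97^4 ≡ 204^2 = 41616 ≡ 62
97^8 ≡ 62^2 = 3844 ≡ 162
97^16 ≡ 162^2 = 26244 ≡ 207
31 = 16 + 8 + 4 + 2 + 1, so 97^31 ≡ 207·162·62·204·97 ≡ 73 (mod 263)
119·73 = 8687 ≡ 8 (mod 263)
8 ≡ 8 (mod 263), so the signature is genuine.

accept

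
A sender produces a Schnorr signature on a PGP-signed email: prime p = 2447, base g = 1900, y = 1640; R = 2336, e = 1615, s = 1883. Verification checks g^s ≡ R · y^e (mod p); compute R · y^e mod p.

1385

1640^2 = 2689600 ≡ 347
1640^4 ≡ 347^2 = 120409 ≡ 506
1640^8 ≡ 506^2 = 256036 ≡ 1548
1640^16 ≡ 1548^2 = 2396304 ≡ 691
1640^32 ≡ 691^2 = 477481 ≡ 316
1640^64 ≡ 316^2 = 99856 ≡ 1976
1640^128 ≡ 1976^2 = 3904576 ≡ 1611
1640^256 ≡ 1611^2 = 2595321 ≡ 1501
1640^512 ≡ 1501^2 = 2253001 ≡ 1761
1640^1024 ≡ 1761^2 = 3101121 ≡ 772
1615 = 1024 + 512 + 64 + 8 + 4 + 2 + 1, so 1640^1615 ≡ 772·1761·1976·1548·506·347·1640 ≡ 1200 (mod 2447)
R · y^e ≡ 2336·1200 = 2803200 ≡ 1385 (mod 2447)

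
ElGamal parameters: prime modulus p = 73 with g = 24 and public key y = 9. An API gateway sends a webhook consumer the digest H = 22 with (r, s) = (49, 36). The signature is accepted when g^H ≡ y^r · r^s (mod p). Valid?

yes

Left side g^H mod p:
Squares mod 73: 24^1≡24, 24^2≡65, 24^4≡64, 24^8≡8, 24^16≡64
22 = 16 + 4 + 2, so 24^22 ≡ 64·64·65 ≡ 9 (mod 73)
Right side y^r · r^s mod p:
Squares mod 73: 9^1≡9, 9^2≡8, 9^4≡64, 9^8≡8, 9^16≡64, 9^32≡8
49 = 32 + 16 + 1, so 9^49 ≡ 8·64·9 ≡ 9 (mod 73)
Squares mod 73: 49^1≡49, 49^2≡65, 49^4≡64, 49^8≡8, 49^16≡64, 49^32≡8
36 = 32 + 4, so 49^36 ≡ 8·64 ≡ 1 (mod 73)
9·1 = 9 ≡ 9 (mod 73)
9 ≡ 9 (mod 73), so the signature is genuine.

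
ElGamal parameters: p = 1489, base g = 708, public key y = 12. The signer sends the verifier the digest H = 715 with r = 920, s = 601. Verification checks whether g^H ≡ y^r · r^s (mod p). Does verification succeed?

fails

Left side g^H mod p:
708^715 mod 1489 = 184
Right side y^r · r^s mod p:
12^920 mod 1489 = 249
920^601 mod 1489 = 502
249·502 = 124998 ≡ 1411 (mod 1489)
184 ≠ 1411, so verification fails.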